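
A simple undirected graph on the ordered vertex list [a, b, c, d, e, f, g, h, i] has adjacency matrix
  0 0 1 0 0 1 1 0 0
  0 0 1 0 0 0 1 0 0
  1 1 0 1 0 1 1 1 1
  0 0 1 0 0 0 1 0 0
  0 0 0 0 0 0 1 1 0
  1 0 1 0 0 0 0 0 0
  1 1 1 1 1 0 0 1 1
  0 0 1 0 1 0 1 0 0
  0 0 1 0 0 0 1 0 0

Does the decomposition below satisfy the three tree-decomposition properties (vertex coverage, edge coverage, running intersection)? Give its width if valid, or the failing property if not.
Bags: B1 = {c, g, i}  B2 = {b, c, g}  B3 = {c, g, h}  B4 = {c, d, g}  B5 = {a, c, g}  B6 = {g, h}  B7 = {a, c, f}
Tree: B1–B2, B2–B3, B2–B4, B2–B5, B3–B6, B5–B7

No — vertex e appears in no bag.

A tree decomposition must satisfy three properties: every vertex lies in some bag; for every edge, both endpoints lie together in some bag; and for every vertex, the bags containing it form a connected subtree. Here vertex e appears in no bag, so the decomposition is invalid.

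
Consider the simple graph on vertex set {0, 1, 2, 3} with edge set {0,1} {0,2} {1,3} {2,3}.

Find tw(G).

A width-2 tree decomposition is:
Bags: B1 = {0, 2, 3}  B2 = {0, 1, 3}
Tree: B1–B2
Each bag holds 3 vertices, so the decomposition has width 2, which upper-bounds the treewidth. For the lower bound, G contains the cycle 0–2–3–1–0, so G is not a forest; only forests have treewidth ≤ 1, hence tw(G) ≥ 2. Therefore the treewidth is 2.

2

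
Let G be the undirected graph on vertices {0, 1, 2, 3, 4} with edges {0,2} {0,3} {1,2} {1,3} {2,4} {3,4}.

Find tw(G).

A width-2 tree decomposition is:
Bags: B1 = {2, 3, 4}  B2 = {1, 2, 3}  B3 = {0, 2, 3}
Tree: B1–B2, B2–B3
Each bag holds 3 vertices, so the decomposition has width 2, which upper-bounds the treewidth. The edges 4–3–1–2–4 form a cycle, so G is not a tree and its treewidth is at least 2. Hence tw(G) = 2 exactly.

2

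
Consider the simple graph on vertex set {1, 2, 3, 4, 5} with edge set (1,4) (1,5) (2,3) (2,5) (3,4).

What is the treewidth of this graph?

A width-2 tree decomposition is:
Bags: B1 = {2, 3, 4}  B2 = {2, 4, 5}  B3 = {1, 4, 5}
Tree: B1–B2, B2–B3
Each bag holds 3 vertices, so the decomposition has width 2, which upper-bounds the treewidth. Since 4–3–2–5–1–4 is a cycle in G, G is not acyclic. Forests are exactly the graphs of treewidth ≤ 1, so tw(G) ≥ 2. Hence tw(G) = 2 exactly.

2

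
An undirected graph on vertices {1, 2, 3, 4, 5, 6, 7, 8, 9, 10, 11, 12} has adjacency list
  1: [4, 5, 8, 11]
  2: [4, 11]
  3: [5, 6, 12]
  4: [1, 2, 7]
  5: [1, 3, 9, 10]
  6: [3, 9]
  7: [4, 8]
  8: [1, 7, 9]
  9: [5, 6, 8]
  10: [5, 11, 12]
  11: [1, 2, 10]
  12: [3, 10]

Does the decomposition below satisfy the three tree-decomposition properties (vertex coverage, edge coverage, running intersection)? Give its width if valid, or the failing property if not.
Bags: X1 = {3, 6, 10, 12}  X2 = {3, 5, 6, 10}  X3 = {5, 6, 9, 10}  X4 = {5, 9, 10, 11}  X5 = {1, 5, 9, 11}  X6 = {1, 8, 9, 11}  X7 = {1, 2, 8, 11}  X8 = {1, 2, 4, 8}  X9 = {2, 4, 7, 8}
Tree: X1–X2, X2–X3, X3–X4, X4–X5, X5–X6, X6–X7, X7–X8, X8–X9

Every vertex of G appears in some bag (union = {1, 2, 3, 4, 5, 6, 7, 8, 9, 10, 11, 12}); every edge is covered by a bag; and for each vertex v the set of bags containing v is connected in the bag tree. The decomposition is therefore valid. The largest bag has 4 vertices, so the width is 3.

Yes; width 3.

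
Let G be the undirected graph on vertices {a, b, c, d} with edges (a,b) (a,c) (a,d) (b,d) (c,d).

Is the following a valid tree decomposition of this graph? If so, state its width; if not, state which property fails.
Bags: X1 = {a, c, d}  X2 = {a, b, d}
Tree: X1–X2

Yes; width 2.

Every vertex of G appears in some bag (union = {a, b, c, d}); every edge is covered by a bag; and for each vertex v the set of bags containing v is connected in the bag tree. The decomposition is therefore valid. The largest bag has 3 vertices, so the width is 2.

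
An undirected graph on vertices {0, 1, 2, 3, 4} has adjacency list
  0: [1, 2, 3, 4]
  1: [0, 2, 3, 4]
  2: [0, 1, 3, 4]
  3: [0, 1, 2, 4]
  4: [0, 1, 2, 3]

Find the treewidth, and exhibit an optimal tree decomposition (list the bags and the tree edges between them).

Treewidth 4.
One such decomposition:
Bags: B1 = {0, 1, 2, 3, 4}
Tree: (single bag)

With just one bag of size 5, the width is 5 − 1 = 4, so tw(G) ≤ 4. Conversely, {0, 1, 2, 3, 4} is a clique of size 5, and the vertices of any clique must share a bag in every tree decomposition; so some bag has ≥ 5 vertices and tw(G) ≥ 4. Combining the bounds, tw(G) = 4.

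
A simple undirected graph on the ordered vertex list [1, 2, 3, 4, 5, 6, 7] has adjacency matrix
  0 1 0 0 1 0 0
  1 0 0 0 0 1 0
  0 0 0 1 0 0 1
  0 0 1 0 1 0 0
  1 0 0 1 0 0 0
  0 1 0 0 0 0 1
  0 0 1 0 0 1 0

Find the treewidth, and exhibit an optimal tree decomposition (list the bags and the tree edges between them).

Treewidth 2.
One such decomposition:
Bags: B1 = {1, 4, 5}  B2 = {1, 3, 4}  B3 = {1, 3, 7}  B4 = {1, 6, 7}  B5 = {1, 2, 6}
Tree: B1–B2, B2–B3, B3–B4, B4–B5

Every bag has size at most 3, so the width is 3 − 1 = 2 and tw(G) ≤ 2. The edges 1–5–4–3–7–6–2–1 form a cycle, so G is not a tree and its treewidth is at least 2. Combining the bounds, tw(G) = 2.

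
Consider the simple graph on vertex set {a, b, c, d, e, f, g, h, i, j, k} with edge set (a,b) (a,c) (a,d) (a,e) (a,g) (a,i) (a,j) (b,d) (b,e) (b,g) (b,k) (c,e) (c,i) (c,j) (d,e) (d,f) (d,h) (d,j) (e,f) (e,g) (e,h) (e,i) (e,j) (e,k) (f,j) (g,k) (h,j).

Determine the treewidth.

A width-3 tree decomposition is:
Bags: B1 = {a, b, d, e}  B2 = {a, b, e, g}  B3 = {b, e, g, k}  B4 = {a, d, e, j}  B5 = {a, c, e, j}  B6 = {d, e, f, j}  B7 = {d, e, h, j}  B8 = {a, c, e, i}
Tree: B1–B2, B2–B3, B1–B4, B4–B5, B4–B6, B6–B7, B5–B8
The largest bag has 4 vertices, giving width 3; this decomposition certifies tw(G) ≤ 3. For the lower bound, the 4 vertices {a, d, e, j} are pairwise adjacent, and any tree decomposition puts a clique entirely inside one bag — forcing width ≥ 3. Combining the bounds, tw(G) = 3.

3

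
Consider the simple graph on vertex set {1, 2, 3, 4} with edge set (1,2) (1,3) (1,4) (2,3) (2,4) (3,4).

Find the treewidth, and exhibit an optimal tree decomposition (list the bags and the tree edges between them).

Treewidth 3.
One optimal decomposition is:
Bags: B1 = {1, 2, 3, 4}
Tree: (single bag)

With just one bag of size 4, the width is 4 − 1 = 3, so tw(G) ≤ 3. On the other hand G contains the 4-clique {1, 2, 3, 4}. A clique must lie in a single bag of any decomposition, so no decomposition can have width below 3. Hence tw(G) = 3 exactly.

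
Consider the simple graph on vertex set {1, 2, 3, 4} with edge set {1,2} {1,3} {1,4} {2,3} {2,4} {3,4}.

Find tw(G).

3

A width-3 tree decomposition is:
Bags: B1 = {1, 2, 3, 4}
Tree: (single bag)
A single bag containing all 4 vertices is trivially a valid decomposition of width 3. Conversely, {1, 2, 3, 4} is a clique of size 4, and the vertices of any clique must share a bag in every tree decomposition; so some bag has ≥ 4 vertices and tw(G) ≥ 3. Combining the bounds, tw(G) = 3.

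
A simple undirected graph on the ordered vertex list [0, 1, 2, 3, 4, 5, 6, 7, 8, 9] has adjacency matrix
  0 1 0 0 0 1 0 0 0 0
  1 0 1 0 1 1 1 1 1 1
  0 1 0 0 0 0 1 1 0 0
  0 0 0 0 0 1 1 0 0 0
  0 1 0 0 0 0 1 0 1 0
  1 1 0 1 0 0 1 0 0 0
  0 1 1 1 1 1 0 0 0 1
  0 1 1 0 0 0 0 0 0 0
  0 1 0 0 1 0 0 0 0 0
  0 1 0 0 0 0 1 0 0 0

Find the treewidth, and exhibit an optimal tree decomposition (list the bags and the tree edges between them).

Treewidth 2.
Bags: B1 = {1, 6, 9}  B2 = {1, 2, 6}  B3 = {1, 2, 7}  B4 = {1, 4, 6}  B5 = {1, 5, 6}  B6 = {1, 4, 8}  B7 = {0, 1, 5}  B8 = {3, 5, 6}
Tree: B1–B2, B2–B3, B2–B4, B4–B5, B4–B6, B5–B7, B5–B8

Every bag has size at most 3, so the width is 3 − 1 = 2 and tw(G) ≤ 2. For the lower bound, the 3 vertices {0, 1, 5} are pairwise adjacent, and any tree decomposition puts a clique entirely inside one bag — forcing width ≥ 2. Combining the bounds, tw(G) = 2.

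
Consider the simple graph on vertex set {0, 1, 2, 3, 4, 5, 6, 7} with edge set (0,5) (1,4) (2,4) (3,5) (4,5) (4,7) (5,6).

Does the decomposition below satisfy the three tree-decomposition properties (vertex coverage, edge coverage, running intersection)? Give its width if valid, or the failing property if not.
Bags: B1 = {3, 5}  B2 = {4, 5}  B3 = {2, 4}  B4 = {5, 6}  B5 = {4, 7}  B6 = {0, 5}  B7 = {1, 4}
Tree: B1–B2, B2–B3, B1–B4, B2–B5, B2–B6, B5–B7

Every vertex of G appears in some bag (union = {0, 1, 2, 3, 4, 5, 6, 7}); every edge is covered by a bag; and for each vertex v the set of bags containing v is connected in the bag tree. The decomposition is therefore valid. The largest bag has 2 vertices, so the width is 1.

Yes; width 1.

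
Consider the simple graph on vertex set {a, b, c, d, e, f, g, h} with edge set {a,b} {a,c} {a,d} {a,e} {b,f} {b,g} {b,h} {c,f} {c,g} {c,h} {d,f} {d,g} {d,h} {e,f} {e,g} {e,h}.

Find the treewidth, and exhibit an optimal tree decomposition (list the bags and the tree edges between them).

Treewidth 4.
One such decomposition:
Bags: B1 = {a, b, c, d, e}  B2 = {b, c, d, e, f}  B3 = {b, c, d, e, g}  B4 = {b, c, d, e, h}
Tree: B1–B2, B2–B3, B3–B4

Each bag holds 5 vertices, so the decomposition has width 4, which upper-bounds the treewidth. For the lower bound: the 5 vertex sets {a,e}, {d,f}, {c,g}, {b}, {h} are disjoint, each induces a connected subgraph, and every pair is joined by at least one edge of G. Contracting each set to a single vertex therefore yields K_{5} as a minor, and since treewidth is minor-monotone, tw(G) ≥ tw(K_{5}) = 4. The upper and lower bounds meet at 4, so that is the treewidth.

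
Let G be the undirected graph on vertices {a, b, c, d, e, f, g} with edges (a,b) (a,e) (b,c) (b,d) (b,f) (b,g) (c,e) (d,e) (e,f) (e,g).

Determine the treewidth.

2

A width-2 tree decomposition is:
Bags: B1 = {b, d, e}  B2 = {a, b, e}  B3 = {b, c, e}  B4 = {b, e, g}  B5 = {b, e, f}
Tree: B1–B2, B2–B3, B3–B4, B4–B5
Every bag has size at most 3, so the width is 3 − 1 = 2 and tw(G) ≤ 2. For the lower bound, G contains the cycle e–d–b–a–e, so G is not a forest; only forests have treewidth ≤ 1, hence tw(G) ≥ 2. Combining the bounds, tw(G) = 2.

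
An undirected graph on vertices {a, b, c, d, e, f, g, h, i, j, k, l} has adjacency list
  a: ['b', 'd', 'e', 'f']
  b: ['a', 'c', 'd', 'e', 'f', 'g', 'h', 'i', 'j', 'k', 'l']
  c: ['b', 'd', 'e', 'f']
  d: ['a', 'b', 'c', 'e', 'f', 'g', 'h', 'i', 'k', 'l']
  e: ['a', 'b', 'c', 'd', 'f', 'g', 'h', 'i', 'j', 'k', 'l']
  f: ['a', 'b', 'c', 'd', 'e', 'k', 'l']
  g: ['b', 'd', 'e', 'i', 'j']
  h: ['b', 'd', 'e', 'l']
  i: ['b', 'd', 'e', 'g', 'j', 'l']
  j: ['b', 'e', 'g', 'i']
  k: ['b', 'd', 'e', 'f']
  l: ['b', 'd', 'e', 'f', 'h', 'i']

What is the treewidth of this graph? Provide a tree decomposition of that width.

Every bag has size at most 5, so the width is 5 − 1 = 4 and tw(G) ≤ 4. On the other hand G contains the 5-clique {b, d, e, g, i}. A clique must lie in a single bag of any decomposition, so no decomposition can have width below 4. Therefore the treewidth is 4.

Treewidth 4.
One such decomposition:
Bags: B1 = {b, d, e, h, l}  B2 = {b, d, e, i, l}  B3 = {b, d, e, f, l}  B4 = {b, d, e, g, i}  B5 = {b, d, e, f, k}  B6 = {b, c, d, e, f}  B7 = {a, b, d, e, f}  B8 = {b, e, g, i, j}
Tree: B1–B2, B2–B3, B2–B4, B3–B5, B5–B6, B3–B7, B4–B8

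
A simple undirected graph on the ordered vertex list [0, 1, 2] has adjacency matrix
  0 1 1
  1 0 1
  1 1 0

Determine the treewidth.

A width-2 tree decomposition is:
Bags: B1 = {0, 1, 2}
Tree: (single bag)
With just one bag of size 3, the width is 3 − 1 = 2, so tw(G) ≤ 2. For the lower bound, the 3 vertices {0, 1, 2} are pairwise adjacent, and any tree decomposition puts a clique entirely inside one bag — forcing width ≥ 2. Hence tw(G) = 2 exactly.

2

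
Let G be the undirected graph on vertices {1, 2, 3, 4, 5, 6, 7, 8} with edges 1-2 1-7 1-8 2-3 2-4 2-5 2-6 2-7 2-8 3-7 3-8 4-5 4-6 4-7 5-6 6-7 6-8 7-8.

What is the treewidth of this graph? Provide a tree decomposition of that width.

Treewidth 3.
Bags: B1 = {2, 6, 7, 8}  B2 = {2, 4, 6, 7}  B3 = {2, 4, 5, 6}  B4 = {2, 3, 7, 8}  B5 = {1, 2, 7, 8}
Tree: B1–B2, B2–B3, B1–B4, B4–B5

Each bag holds 4 vertices, so the decomposition has width 3, which upper-bounds the treewidth. On the other hand G contains the 4-clique {2, 4, 5, 6}. A clique must lie in a single bag of any decomposition, so no decomposition can have width below 3. Therefore the treewidth is 3.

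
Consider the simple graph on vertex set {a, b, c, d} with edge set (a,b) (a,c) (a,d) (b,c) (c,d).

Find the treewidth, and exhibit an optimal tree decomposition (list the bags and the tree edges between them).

Treewidth 2.
One such decomposition:
Bags: B1 = {a, c, d}  B2 = {a, b, c}
Tree: B1–B2

Each bag holds 3 vertices, so the decomposition has width 2, which upper-bounds the treewidth. For the lower bound, the 3 vertices {a, c, d} are pairwise adjacent, and any tree decomposition puts a clique entirely inside one bag — forcing width ≥ 2. Hence tw(G) = 2 exactly.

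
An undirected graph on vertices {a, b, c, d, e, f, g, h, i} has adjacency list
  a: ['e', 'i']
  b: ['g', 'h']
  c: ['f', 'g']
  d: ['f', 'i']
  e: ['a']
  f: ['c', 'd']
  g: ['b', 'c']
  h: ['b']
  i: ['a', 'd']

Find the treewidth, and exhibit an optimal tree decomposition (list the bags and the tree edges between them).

Treewidth 1.
One optimal decomposition is:
Bags: B1 = {b, h}  B2 = {b, g}  B3 = {c, g}  B4 = {c, f}  B5 = {d, f}  B6 = {d, i}  B7 = {a, i}  B8 = {a, e}
Tree: B1–B2, B2–B3, B3–B4, B4–B5, B5–B6, B6–B7, B7–B8

The largest bag has 2 vertices, giving width 1; this decomposition certifies tw(G) ≤ 1. Since G has at least one edge (e.g. h–b), it is not an edgeless graph, so tw(G) ≥ 1. Hence tw(G) = 1 exactly.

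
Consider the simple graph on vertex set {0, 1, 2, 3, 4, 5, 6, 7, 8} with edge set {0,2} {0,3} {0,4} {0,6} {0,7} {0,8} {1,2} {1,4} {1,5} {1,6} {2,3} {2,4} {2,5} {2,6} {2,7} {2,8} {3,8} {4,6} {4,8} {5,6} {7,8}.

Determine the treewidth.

3

A width-3 tree decomposition is:
Bags: B1 = {0, 2, 4, 6}  B2 = {0, 2, 4, 8}  B3 = {0, 2, 7, 8}  B4 = {0, 2, 3, 8}  B5 = {1, 2, 4, 6}  B6 = {1, 2, 5, 6}
Tree: B1–B2, B2–B3, B3–B4, B1–B5, B5–B6
Every bag has size at most 4, so the width is 4 − 1 = 3 and tw(G) ≤ 3. Conversely, {0, 2, 3, 8} is a clique of size 4, and the vertices of any clique must share a bag in every tree decomposition; so some bag has ≥ 4 vertices and tw(G) ≥ 3. Therefore the treewidth is 3.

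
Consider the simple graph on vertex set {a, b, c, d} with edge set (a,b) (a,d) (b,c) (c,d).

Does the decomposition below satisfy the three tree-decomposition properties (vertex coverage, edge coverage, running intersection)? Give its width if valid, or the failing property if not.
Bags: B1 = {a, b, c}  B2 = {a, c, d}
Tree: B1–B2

Yes; width 2.

Vertex coverage: the bags together contain {a, b, c, d}, the full vertex set. Edge coverage: each edge of G has both endpoints in at least one bag. Running intersection: for every vertex, the bags containing it form a connected subtree. All three properties hold, so this is a valid tree decomposition of width max|bag| − 1 = 2, and hence tw(G) ≤ 2.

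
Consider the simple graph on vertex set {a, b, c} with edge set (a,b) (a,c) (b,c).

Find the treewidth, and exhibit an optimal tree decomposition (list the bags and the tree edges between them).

Treewidth 2.
One optimal decomposition is:
Bags: B1 = {a, b, c}
Tree: (single bag)

With just one bag of size 3, the width is 3 − 1 = 2, so tw(G) ≤ 2. For the lower bound, the 3 vertices {a, b, c} are pairwise adjacent, and any tree decomposition puts a clique entirely inside one bag — forcing width ≥ 2. The upper and lower bounds meet at 2, so that is the treewidth.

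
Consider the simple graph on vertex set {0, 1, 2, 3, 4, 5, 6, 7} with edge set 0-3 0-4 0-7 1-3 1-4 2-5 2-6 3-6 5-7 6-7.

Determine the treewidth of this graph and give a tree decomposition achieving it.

Treewidth 2.
One such decomposition:
Bags: B1 = {0, 1, 4}  B2 = {0, 1, 3}  B3 = {0, 3, 7}  B4 = {3, 6, 7}  B5 = {5, 6, 7}  B6 = {2, 5, 6}
Tree: B1–B2, B2–B3, B3–B4, B4–B5, B5–B6

Each bag holds 3 vertices, so the decomposition has width 2, which upper-bounds the treewidth. Since 4–1–3–0–4 is a cycle in G, G is not acyclic. Forests are exactly the graphs of treewidth ≤ 1, so tw(G) ≥ 2. The upper and lower bounds meet at 2, so that is the treewidth.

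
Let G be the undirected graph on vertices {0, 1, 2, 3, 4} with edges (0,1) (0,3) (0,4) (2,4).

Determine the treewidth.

A width-1 tree decomposition is:
Bags: B1 = {0, 4}  B2 = {0, 1}  B3 = {0, 3}  B4 = {2, 4}
Tree: B1–B2, B2–B3, B1–B4
Every bag has size at most 2, so the width is 2 − 1 = 1 and tw(G) ≤ 1. Any graph with an edge has treewidth ≥ 1, and G has the edge 0–4. The upper and lower bounds meet at 1, so that is the treewidth.

1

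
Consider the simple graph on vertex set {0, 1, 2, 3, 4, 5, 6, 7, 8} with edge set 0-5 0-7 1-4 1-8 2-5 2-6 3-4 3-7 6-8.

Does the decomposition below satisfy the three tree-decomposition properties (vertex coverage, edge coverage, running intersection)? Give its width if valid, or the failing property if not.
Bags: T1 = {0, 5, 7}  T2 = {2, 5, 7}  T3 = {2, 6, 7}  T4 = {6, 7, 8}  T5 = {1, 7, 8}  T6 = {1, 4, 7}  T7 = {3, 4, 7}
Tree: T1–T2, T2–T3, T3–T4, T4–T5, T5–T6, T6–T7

Yes; width 2.

Every vertex of G appears in some bag (union = {0, 1, 2, 3, 4, 5, 6, 7, 8}); every edge is covered by a bag; and for each vertex v the set of bags containing v is connected in the bag tree. The decomposition is therefore valid. The largest bag has 3 vertices, so the width is 2.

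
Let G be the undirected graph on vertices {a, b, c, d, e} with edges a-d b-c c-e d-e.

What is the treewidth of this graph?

A width-1 tree decomposition is:
Bags: B1 = {a, d}  B2 = {d, e}  B3 = {c, e}  B4 = {b, c}
Tree: B1–B2, B2–B3, B3–B4
Every bag has size at most 2, so the width is 2 − 1 = 1 and tw(G) ≤ 1. Any graph with an edge has treewidth ≥ 1, and G has the edge a–d. Combining the bounds, tw(G) = 1.

1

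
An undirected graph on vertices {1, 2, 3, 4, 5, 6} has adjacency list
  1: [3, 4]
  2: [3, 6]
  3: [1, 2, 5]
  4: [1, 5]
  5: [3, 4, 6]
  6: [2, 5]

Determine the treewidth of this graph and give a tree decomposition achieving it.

Treewidth 2.
One such decomposition:
Bags: B1 = {1, 4, 5}  B2 = {1, 3, 5}  B3 = {3, 5, 6}  B4 = {2, 3, 6}
Tree: B1–B2, B2–B3, B3–B4

Each bag holds 3 vertices, so the decomposition has width 2, which upper-bounds the treewidth. Since 4–1–3–5–4 is a cycle in G, G is not acyclic. Forests are exactly the graphs of treewidth ≤ 1, so tw(G) ≥ 2. Hence tw(G) = 2 exactly.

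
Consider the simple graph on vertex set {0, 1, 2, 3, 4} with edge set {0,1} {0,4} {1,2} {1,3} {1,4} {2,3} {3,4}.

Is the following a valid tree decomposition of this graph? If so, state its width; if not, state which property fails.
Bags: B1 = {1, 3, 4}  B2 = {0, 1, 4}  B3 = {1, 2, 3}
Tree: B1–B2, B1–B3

Yes; width 2.

Vertex coverage: the bags together contain {0, 1, 2, 3, 4}, the full vertex set. Edge coverage: each edge of G has both endpoints in at least one bag. Running intersection: for every vertex, the bags containing it form a connected subtree. All three properties hold, so this is a valid tree decomposition of width max|bag| − 1 = 2, and hence tw(G) ≤ 2.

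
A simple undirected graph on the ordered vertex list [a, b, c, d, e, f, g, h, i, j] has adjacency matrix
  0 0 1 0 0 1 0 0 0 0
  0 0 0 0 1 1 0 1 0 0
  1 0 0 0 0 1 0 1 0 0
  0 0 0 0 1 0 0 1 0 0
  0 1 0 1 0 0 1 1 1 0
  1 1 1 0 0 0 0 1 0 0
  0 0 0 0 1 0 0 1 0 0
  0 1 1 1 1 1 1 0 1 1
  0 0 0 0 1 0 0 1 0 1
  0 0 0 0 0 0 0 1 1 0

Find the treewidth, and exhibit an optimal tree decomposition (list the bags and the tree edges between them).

The largest bag has 3 vertices, giving width 2; this decomposition certifies tw(G) ≤ 2. For the lower bound, the 3 vertices {h, i, j} are pairwise adjacent, and any tree decomposition puts a clique entirely inside one bag — forcing width ≥ 2. Hence tw(G) = 2 exactly.

Treewidth 2.
One optimal decomposition is:
Bags: B1 = {e, h, i}  B2 = {e, g, h}  B3 = {b, e, h}  B4 = {b, f, h}  B5 = {d, e, h}  B6 = {h, i, j}  B7 = {c, f, h}  B8 = {a, c, f}
Tree: B1–B2, B2–B3, B3–B4, B1–B5, B1–B6, B4–B7, B7–B8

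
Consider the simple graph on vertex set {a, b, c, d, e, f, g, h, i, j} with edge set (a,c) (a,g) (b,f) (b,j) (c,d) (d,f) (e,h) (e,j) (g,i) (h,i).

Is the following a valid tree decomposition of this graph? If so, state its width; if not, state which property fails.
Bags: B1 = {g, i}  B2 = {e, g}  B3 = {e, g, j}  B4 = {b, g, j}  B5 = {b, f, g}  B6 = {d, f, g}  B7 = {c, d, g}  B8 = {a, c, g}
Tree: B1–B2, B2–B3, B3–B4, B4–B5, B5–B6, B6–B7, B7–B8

A tree decomposition must satisfy three properties: every vertex lies in some bag; for every edge, both endpoints lie together in some bag; and for every vertex, the bags containing it form a connected subtree. Here vertex h appears in no bag, so the decomposition is invalid.

No — vertex h appears in no bag.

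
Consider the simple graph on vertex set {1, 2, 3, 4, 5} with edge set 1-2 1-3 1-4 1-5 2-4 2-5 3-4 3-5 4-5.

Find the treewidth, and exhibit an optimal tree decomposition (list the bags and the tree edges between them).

Treewidth 3.
One such decomposition:
Bags: B1 = {1, 3, 4, 5}  B2 = {1, 2, 4, 5}
Tree: B1–B2

The largest bag has 4 vertices, giving width 3; this decomposition certifies tw(G) ≤ 3. For the lower bound, the 4 vertices {1, 2, 4, 5} are pairwise adjacent, and any tree decomposition puts a clique entirely inside one bag — forcing width ≥ 3. The upper and lower bounds meet at 3, so that is the treewidth.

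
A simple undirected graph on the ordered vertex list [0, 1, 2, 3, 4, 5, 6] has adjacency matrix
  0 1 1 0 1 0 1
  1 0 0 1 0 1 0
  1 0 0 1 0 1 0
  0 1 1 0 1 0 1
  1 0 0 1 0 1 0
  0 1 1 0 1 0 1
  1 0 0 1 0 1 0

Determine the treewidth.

A width-3 tree decomposition is:
Bags: B1 = {0, 2, 3, 5}  B2 = {0, 3, 5, 6}  B3 = {0, 3, 4, 5}  B4 = {0, 1, 3, 5}
Tree: B1–B2, B2–B3, B3–B4
Each bag holds 4 vertices, so the decomposition has width 3, which upper-bounds the treewidth. For the lower bound: the 4 vertex sets {2,5}, {0,6}, {3}, {4} are disjoint, each induces a connected subgraph, and every pair is joined by at least one edge of G. Contracting each set to a single vertex therefore yields K_{4} as a minor, and since treewidth is minor-monotone, tw(G) ≥ tw(K_{4}) = 3. The upper and lower bounds meet at 3, so that is the treewidth.

3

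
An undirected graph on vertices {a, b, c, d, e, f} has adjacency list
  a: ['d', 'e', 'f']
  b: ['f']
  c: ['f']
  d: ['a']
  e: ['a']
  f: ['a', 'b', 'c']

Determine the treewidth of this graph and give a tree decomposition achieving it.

Every bag has size at most 2, so the width is 2 − 1 = 1 and tw(G) ≤ 1. Any graph with an edge has treewidth ≥ 1, and G has the edge f–b. Hence tw(G) = 1 exactly.

Treewidth 1.
Bags: B1 = {b, f}  B2 = {a, f}  B3 = {c, f}  B4 = {a, d}  B5 = {a, e}
Tree: B1–B2, B1–B3, B2–B4, B2–B5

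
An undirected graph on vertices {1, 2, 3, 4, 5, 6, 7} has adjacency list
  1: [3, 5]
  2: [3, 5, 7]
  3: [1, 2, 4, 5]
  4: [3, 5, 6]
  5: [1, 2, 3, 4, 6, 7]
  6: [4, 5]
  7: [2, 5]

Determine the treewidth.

A width-2 tree decomposition is:
Bags: B1 = {2, 3, 5}  B2 = {3, 4, 5}  B3 = {1, 3, 5}  B4 = {4, 5, 6}  B5 = {2, 5, 7}
Tree: B1–B2, B2–B3, B2–B4, B1–B5
Every bag has size at most 3, so the width is 3 − 1 = 2 and tw(G) ≤ 2. On the other hand G contains the 3-clique {1, 3, 5}. A clique must lie in a single bag of any decomposition, so no decomposition can have width below 2. Combining the bounds, tw(G) = 2.

2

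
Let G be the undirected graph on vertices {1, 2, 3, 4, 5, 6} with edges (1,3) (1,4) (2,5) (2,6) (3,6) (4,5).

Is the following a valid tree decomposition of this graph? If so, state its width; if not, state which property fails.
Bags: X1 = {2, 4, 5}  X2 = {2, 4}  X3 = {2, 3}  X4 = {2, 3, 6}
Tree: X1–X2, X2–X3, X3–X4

A tree decomposition must satisfy three properties: every vertex lies in some bag; for every edge, both endpoints lie together in some bag; and for every vertex, the bags containing it form a connected subtree. Here vertex 1 appears in no bag, so the decomposition is invalid.

No — vertex 1 appears in no bag.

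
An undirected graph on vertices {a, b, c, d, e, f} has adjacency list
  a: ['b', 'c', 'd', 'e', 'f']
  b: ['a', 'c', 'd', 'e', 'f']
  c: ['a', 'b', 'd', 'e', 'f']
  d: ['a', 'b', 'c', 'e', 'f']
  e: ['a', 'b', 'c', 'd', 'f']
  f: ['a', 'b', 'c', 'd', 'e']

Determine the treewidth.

A width-5 tree decomposition is:
Bags: B1 = {a, b, c, d, e, f}
Tree: (single bag)
With just one bag of size 6, the width is 6 − 1 = 5, so tw(G) ≤ 5. On the other hand G contains the 6-clique {a, b, c, d, e, f}. A clique must lie in a single bag of any decomposition, so no decomposition can have width below 5. Therefore the treewidth is 5.

5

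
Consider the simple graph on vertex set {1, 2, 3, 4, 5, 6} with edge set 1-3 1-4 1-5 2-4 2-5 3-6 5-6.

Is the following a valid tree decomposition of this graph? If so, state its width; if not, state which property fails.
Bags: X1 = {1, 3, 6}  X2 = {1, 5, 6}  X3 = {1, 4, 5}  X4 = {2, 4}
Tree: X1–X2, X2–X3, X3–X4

No — edge (5,2) lies in no bag.

A tree decomposition must satisfy three properties: every vertex lies in some bag; for every edge, both endpoints lie together in some bag; and for every vertex, the bags containing it form a connected subtree. Here edge (5,2) lies in no bag, so the decomposition is invalid.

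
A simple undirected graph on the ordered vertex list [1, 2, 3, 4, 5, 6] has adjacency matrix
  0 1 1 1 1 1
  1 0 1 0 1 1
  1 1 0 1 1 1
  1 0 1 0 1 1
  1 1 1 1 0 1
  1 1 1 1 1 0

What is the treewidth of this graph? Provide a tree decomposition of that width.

Treewidth 4.
Bags: B1 = {1, 3, 4, 5, 6}  B2 = {1, 2, 3, 5, 6}
Tree: B1–B2

Each bag holds 5 vertices, so the decomposition has width 4, which upper-bounds the treewidth. For the lower bound, the 5 vertices {1, 2, 3, 5, 6} are pairwise adjacent, and any tree decomposition puts a clique entirely inside one bag — forcing width ≥ 4. The upper and lower bounds meet at 4, so that is the treewidth.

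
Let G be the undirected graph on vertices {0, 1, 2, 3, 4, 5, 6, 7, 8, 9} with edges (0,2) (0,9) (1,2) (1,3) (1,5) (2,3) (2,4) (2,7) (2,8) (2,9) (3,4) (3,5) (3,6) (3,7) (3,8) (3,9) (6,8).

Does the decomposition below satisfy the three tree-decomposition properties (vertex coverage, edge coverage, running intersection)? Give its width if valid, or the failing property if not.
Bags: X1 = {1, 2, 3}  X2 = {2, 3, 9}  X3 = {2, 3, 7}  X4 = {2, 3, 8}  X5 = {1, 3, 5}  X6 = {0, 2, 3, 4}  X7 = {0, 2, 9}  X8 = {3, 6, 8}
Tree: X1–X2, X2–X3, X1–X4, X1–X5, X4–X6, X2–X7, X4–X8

A tree decomposition must satisfy three properties: every vertex lies in some bag; for every edge, both endpoints lie together in some bag; and for every vertex, the bags containing it form a connected subtree. Here bags containing vertex 0 are not connected in the tree, so the decomposition is invalid.

No — bags containing vertex 0 are not connected in the tree.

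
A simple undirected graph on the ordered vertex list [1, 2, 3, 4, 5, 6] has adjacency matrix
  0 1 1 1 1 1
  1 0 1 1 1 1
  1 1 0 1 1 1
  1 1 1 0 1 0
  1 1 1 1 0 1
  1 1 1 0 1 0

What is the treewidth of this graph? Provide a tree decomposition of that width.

The largest bag has 5 vertices, giving width 4; this decomposition certifies tw(G) ≤ 4. On the other hand G contains the 5-clique {1, 2, 3, 4, 5}. A clique must lie in a single bag of any decomposition, so no decomposition can have width below 4. The upper and lower bounds meet at 4, so that is the treewidth.

Treewidth 4.
One optimal decomposition is:
Bags: B1 = {1, 2, 3, 5, 6}  B2 = {1, 2, 3, 4, 5}
Tree: B1–B2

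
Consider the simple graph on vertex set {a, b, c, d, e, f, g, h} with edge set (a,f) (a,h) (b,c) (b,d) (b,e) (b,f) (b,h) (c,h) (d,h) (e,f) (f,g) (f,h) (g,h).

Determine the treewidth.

2

A width-2 tree decomposition is:
Bags: B1 = {b, f, h}  B2 = {a, f, h}  B3 = {b, d, h}  B4 = {b, e, f}  B5 = {f, g, h}  B6 = {b, c, h}
Tree: B1–B2, B1–B3, B1–B4, B1–B5, B3–B6
Each bag holds 3 vertices, so the decomposition has width 2, which upper-bounds the treewidth. On the other hand G contains the 3-clique {b, e, f}. A clique must lie in a single bag of any decomposition, so no decomposition can have width below 2. Hence tw(G) = 2 exactly.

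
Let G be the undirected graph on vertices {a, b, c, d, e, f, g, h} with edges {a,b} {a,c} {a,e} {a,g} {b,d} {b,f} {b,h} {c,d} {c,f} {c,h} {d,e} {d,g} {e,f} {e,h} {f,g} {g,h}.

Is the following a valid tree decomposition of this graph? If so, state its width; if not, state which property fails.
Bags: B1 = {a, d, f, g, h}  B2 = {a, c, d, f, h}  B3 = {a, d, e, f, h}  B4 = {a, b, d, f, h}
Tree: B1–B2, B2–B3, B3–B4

Yes; width 4.

Vertex coverage: the bags together contain {a, b, c, d, e, f, g, h}, the full vertex set. Edge coverage: each edge of G has both endpoints in at least one bag. Running intersection: for every vertex, the bags containing it form a connected subtree. All three properties hold, so this is a valid tree decomposition of width max|bag| − 1 = 4, and hence tw(G) ≤ 4.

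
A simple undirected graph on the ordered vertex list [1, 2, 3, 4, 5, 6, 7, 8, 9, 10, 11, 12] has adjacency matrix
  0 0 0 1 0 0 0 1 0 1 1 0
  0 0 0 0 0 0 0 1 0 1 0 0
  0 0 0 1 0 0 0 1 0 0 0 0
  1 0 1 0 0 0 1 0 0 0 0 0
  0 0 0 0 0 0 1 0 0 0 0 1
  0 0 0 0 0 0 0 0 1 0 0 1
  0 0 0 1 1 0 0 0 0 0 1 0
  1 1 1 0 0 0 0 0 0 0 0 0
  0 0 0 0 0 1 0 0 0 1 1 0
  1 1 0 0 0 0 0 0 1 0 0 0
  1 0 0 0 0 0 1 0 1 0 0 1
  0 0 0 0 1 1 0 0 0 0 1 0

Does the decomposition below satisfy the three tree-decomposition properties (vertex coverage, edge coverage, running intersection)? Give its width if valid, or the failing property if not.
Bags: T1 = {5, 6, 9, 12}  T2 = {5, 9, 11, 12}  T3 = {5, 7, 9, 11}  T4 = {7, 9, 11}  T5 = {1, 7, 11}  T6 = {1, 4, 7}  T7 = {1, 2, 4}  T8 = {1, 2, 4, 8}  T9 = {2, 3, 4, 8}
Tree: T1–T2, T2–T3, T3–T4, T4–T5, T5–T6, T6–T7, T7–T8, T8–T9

No — vertex 10 appears in no bag.

A tree decomposition must satisfy three properties: every vertex lies in some bag; for every edge, both endpoints lie together in some bag; and for every vertex, the bags containing it form a connected subtree. Here vertex 10 appears in no bag, so the decomposition is invalid.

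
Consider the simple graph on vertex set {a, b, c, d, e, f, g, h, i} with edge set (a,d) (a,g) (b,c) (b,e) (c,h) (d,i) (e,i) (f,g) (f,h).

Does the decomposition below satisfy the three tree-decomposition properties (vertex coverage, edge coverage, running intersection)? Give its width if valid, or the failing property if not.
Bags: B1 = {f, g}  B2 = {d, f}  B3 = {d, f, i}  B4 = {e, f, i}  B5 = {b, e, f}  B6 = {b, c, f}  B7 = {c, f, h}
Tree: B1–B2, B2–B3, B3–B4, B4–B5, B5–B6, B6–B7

No — vertex a appears in no bag.

A tree decomposition must satisfy three properties: every vertex lies in some bag; for every edge, both endpoints lie together in some bag; and for every vertex, the bags containing it form a connected subtree. Here vertex a appears in no bag, so the decomposition is invalid.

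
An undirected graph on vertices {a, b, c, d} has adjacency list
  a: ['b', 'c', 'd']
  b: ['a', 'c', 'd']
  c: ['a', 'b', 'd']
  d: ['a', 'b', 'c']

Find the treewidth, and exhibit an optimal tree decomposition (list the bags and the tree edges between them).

A single bag containing all 4 vertices is trivially a valid decomposition of width 3. Conversely, {a, b, c, d} is a clique of size 4, and the vertices of any clique must share a bag in every tree decomposition; so some bag has ≥ 4 vertices and tw(G) ≥ 3. Combining the bounds, tw(G) = 3.

Treewidth 3.
One optimal decomposition is:
Bags: B1 = {a, b, c, d}
Tree: (single bag)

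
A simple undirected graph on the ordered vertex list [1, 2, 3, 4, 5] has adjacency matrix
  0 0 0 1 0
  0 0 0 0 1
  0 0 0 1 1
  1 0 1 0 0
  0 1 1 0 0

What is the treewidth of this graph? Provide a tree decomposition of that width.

Treewidth 1.
One optimal decomposition is:
Bags: B1 = {1, 4}  B2 = {3, 4}  B3 = {3, 5}  B4 = {2, 5}
Tree: B1–B2, B2–B3, B3–B4

The largest bag has 2 vertices, giving width 1; this decomposition certifies tw(G) ≤ 1. Any graph with an edge has treewidth ≥ 1, and G has the edge 1–4. Hence tw(G) = 1 exactly.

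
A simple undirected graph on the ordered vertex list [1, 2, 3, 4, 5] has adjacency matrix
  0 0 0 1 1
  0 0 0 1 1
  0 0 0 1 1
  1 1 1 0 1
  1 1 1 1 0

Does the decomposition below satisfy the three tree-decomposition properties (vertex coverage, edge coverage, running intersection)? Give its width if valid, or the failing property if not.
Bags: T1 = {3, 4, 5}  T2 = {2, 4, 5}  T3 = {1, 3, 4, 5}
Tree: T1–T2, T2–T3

No — bags containing vertex 3 are not connected in the tree.

A tree decomposition must satisfy three properties: every vertex lies in some bag; for every edge, both endpoints lie together in some bag; and for every vertex, the bags containing it form a connected subtree. Here bags containing vertex 3 are not connected in the tree, so the decomposition is invalid.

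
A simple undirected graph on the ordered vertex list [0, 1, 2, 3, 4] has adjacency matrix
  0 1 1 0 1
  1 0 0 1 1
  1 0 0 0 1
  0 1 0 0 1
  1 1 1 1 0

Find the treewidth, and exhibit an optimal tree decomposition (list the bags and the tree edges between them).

Treewidth 2.
Bags: B1 = {0, 1, 4}  B2 = {1, 3, 4}  B3 = {0, 2, 4}
Tree: B1–B2, B1–B3

Each bag holds 3 vertices, so the decomposition has width 2, which upper-bounds the treewidth. On the other hand G contains the 3-clique {0, 1, 4}. A clique must lie in a single bag of any decomposition, so no decomposition can have width below 2. Therefore the treewidth is 2.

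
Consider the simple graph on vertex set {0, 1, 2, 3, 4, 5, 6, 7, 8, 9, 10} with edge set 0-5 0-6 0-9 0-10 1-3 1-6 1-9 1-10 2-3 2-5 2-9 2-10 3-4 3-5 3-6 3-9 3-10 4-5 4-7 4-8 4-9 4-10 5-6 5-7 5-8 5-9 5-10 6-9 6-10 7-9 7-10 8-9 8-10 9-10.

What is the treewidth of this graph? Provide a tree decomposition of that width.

Treewidth 4.
Bags: B1 = {3, 5, 6, 9, 10}  B2 = {3, 4, 5, 9, 10}  B3 = {1, 3, 6, 9, 10}  B4 = {4, 5, 8, 9, 10}  B5 = {4, 5, 7, 9, 10}  B6 = {2, 3, 5, 9, 10}  B7 = {0, 5, 6, 9, 10}
Tree: B1–B2, B1–B3, B2–B4, B2–B5, B1–B6, B1–B7

Every bag has size at most 5, so the width is 5 − 1 = 4 and tw(G) ≤ 4. For the lower bound, the 5 vertices {1, 3, 6, 9, 10} are pairwise adjacent, and any tree decomposition puts a clique entirely inside one bag — forcing width ≥ 4. The upper and lower bounds meet at 4, so that is the treewidth.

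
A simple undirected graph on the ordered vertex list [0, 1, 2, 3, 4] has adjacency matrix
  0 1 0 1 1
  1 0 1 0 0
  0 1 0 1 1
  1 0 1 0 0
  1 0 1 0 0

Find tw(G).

A width-2 tree decomposition is:
Bags: B1 = {0, 2, 4}  B2 = {0, 1, 2}  B3 = {0, 2, 3}
Tree: B1–B2, B2–B3
The largest bag has 3 vertices, giving width 2; this decomposition certifies tw(G) ≤ 2. The edges 4–2–1–0–4 form a cycle, so G is not a tree and its treewidth is at least 2. The upper and lower bounds meet at 2, so that is the treewidth.

2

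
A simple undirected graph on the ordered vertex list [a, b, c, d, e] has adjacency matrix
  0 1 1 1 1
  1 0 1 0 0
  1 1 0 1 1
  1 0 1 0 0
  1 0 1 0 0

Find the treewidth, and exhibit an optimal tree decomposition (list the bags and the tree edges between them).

Treewidth 2.
One such decomposition:
Bags: B1 = {a, c, d}  B2 = {a, b, c}  B3 = {a, c, e}
Tree: B1–B2, B1–B3

Every bag has size at most 3, so the width is 3 − 1 = 2 and tw(G) ≤ 2. Conversely, {a, c, d} is a clique of size 3, and the vertices of any clique must share a bag in every tree decomposition; so some bag has ≥ 3 vertices and tw(G) ≥ 2. Therefore the treewidth is 2.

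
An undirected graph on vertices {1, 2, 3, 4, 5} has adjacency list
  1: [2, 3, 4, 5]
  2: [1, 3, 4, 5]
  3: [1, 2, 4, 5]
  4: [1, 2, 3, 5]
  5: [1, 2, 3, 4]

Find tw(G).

A width-4 tree decomposition is:
Bags: B1 = {1, 2, 3, 4, 5}
Tree: (single bag)
With just one bag of size 5, the width is 5 − 1 = 4, so tw(G) ≤ 4. On the other hand G contains the 5-clique {1, 2, 3, 4, 5}. A clique must lie in a single bag of any decomposition, so no decomposition can have width below 4. Therefore the treewidth is 4.

4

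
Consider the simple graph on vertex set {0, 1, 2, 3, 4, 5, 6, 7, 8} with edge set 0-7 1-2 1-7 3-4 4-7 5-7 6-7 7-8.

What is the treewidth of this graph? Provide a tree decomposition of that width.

The largest bag has 2 vertices, giving width 1; this decomposition certifies tw(G) ≤ 1. G has an edge, so its treewidth is at least 1. Combining the bounds, tw(G) = 1.

Treewidth 1.
One such decomposition:
Bags: B1 = {4, 7}  B2 = {6, 7}  B3 = {0, 7}  B4 = {5, 7}  B5 = {1, 7}  B6 = {1, 2}  B7 = {3, 4}  B8 = {7, 8}
Tree: B1–B2, B1–B3, B2–B4, B1–B5, B5–B6, B1–B7, B5–B8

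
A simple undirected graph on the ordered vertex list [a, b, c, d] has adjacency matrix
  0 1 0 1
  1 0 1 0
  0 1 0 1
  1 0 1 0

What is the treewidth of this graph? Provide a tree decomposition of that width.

Every bag has size at most 3, so the width is 3 − 1 = 2 and tw(G) ≤ 2. For the lower bound, G contains the cycle d–a–b–c–d, so G is not a forest; only forests have treewidth ≤ 1, hence tw(G) ≥ 2. Therefore the treewidth is 2.

Treewidth 2.
One such decomposition:
Bags: B1 = {a, b, d}  B2 = {b, c, d}
Tree: B1–B2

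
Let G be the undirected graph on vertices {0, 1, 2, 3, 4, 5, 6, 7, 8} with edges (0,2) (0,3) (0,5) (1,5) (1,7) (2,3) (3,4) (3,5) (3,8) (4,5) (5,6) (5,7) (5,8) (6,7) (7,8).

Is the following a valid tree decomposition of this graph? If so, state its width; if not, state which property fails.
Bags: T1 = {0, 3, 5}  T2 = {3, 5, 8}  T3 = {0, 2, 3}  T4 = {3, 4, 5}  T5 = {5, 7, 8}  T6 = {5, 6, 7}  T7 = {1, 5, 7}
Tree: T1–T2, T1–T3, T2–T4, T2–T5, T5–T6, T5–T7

Yes; width 2.

Checking the three conditions: (i) the bags cover all of {0, 1, 2, 3, 4, 5, 6, 7, 8}; (ii) for each edge, some bag contains both endpoints; (iii) the bags containing any fixed vertex form a subtree. All hold, so the decomposition is valid with width 3 − 1 = 2.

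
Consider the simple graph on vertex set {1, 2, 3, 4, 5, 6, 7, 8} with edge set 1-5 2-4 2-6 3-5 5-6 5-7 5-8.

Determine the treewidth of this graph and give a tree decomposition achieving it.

Treewidth 1.
One such decomposition:
Bags: B1 = {5, 8}  B2 = {5, 6}  B3 = {2, 6}  B4 = {2, 4}  B5 = {3, 5}  B6 = {1, 5}  B7 = {5, 7}
Tree: B1–B2, B2–B3, B3–B4, B1–B5, B2–B6, B1–B7

Every bag has size at most 2, so the width is 2 − 1 = 1 and tw(G) ≤ 1. G has an edge, so its treewidth is at least 1. Hence tw(G) = 1 exactly.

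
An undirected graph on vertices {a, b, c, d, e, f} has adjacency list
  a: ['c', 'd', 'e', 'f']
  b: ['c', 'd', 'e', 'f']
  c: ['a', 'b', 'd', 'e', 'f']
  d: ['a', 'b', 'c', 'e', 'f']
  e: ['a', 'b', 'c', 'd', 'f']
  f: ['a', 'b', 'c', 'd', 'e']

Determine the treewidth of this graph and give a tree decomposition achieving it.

Each bag holds 5 vertices, so the decomposition has width 4, which upper-bounds the treewidth. On the other hand G contains the 5-clique {a, c, d, e, f}. A clique must lie in a single bag of any decomposition, so no decomposition can have width below 4. Combining the bounds, tw(G) = 4.

Treewidth 4.
One such decomposition:
Bags: B1 = {b, c, d, e, f}  B2 = {a, c, d, e, f}
Tree: B1–B2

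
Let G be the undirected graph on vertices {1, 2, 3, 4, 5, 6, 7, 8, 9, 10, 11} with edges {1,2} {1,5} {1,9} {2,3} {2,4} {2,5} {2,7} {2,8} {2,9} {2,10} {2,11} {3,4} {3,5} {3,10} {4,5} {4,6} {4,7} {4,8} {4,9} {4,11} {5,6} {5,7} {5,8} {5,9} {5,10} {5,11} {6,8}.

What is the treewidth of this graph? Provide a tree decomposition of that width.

Treewidth 3.
One such decomposition:
Bags: B1 = {2, 4, 5, 9}  B2 = {1, 2, 5, 9}  B3 = {2, 4, 5, 11}  B4 = {2, 3, 4, 5}  B5 = {2, 3, 5, 10}  B6 = {2, 4, 5, 8}  B7 = {4, 5, 6, 8}  B8 = {2, 4, 5, 7}
Tree: B1–B2, B1–B3, B1–B4, B4–B5, B3–B6, B6–B7, B4–B8

The largest bag has 4 vertices, giving width 3; this decomposition certifies tw(G) ≤ 3. On the other hand G contains the 4-clique {1, 2, 5, 9}. A clique must lie in a single bag of any decomposition, so no decomposition can have width below 3. Hence tw(G) = 3 exactly.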